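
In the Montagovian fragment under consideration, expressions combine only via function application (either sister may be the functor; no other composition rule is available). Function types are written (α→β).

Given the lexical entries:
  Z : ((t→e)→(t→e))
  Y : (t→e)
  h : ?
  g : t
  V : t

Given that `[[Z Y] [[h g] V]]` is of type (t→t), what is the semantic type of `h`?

(t→(t→((t→e)→(t→t))))

For [[Z Y] [[h g] V]] to have type (t→t) with [Z Y] of type (t→e), [[h g] V] must be the function: [[h g] V] : ((t→e)→(t→t)).
For [[h g] V] to have type ((t→e)→(t→t)) with V of type t, [h g] must be the function: [h g] : (t→((t→e)→(t→t))).
For [h g] to have type (t→((t→e)→(t→t))) with g of type t, h must be the function: h : (t→(t→((t→e)→(t→t)))).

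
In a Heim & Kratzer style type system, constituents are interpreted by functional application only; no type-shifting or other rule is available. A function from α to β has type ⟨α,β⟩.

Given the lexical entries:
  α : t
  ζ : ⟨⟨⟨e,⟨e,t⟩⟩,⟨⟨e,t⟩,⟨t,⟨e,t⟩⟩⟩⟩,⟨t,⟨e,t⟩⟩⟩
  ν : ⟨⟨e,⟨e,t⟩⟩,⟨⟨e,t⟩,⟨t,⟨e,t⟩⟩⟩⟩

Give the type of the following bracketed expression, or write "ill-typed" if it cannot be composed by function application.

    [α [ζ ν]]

⟨e,t⟩

[ζ ν]: functor ζ : ⟨⟨⟨e,⟨e,t⟩⟩,⟨⟨e,t⟩,⟨t,⟨e,t⟩⟩⟩⟩,⟨t,⟨e,t⟩⟩⟩, argument ν : ⟨⟨e,⟨e,t⟩⟩,⟨⟨e,t⟩,⟨t,⟨e,t⟩⟩⟩⟩; result ⟨t,⟨e,t⟩⟩.
[α [ζ ν]]: functor [ζ ν] : ⟨t,⟨e,t⟩⟩, argument α : t; result ⟨e,t⟩.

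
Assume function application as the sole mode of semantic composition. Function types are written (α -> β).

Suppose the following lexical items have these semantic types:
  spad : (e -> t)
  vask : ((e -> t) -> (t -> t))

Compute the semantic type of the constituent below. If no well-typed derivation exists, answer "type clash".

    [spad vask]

[spad vask]: vask is ((e -> t) -> (t -> t)), spad is (e -> t); result (t -> t).

(t -> t)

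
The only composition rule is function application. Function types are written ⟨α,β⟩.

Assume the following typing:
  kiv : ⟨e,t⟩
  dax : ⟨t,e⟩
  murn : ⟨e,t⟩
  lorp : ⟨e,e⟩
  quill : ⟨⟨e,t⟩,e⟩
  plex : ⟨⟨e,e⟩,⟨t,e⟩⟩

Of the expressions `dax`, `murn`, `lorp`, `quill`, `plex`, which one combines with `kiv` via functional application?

dax : ⟨t,e⟩ — no; kiv wants e, and dax wants t.
murn : ⟨e,t⟩ — no; kiv wants e, and murn wants e.
lorp : ⟨e,e⟩ — no; kiv wants e, and lorp wants e.
quill — combines: quill : ⟨⟨e,t⟩,e⟩ takes kiv : ⟨e,t⟩ as argument, giving e.
plex : ⟨⟨e,e⟩,⟨t,e⟩⟩ — no; kiv wants e, and plex wants ⟨e,e⟩.

quill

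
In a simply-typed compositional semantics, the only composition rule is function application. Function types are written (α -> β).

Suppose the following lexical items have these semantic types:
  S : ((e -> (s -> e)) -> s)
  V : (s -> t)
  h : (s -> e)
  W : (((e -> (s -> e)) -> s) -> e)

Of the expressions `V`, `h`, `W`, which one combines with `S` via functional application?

V : (s -> t) — does not combine with S.
h : (s -> e) — does not combine with S.
W — combines: W : (((e -> (s -> e)) -> s) -> e) takes S : ((e -> (s -> e)) -> s) as argument, giving e.

W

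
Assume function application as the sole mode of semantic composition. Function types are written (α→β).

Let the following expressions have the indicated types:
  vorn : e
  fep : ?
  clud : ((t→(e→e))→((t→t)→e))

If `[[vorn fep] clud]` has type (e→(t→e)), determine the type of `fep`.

At [[vorn fep] clud] (required: (e→(t→e))): clud is ((t→(e→e))→((t→t)→e)), which is not a function with range (e→(t→e)); hence [vorn fep] is the functor — type (((t→(e→e))→((t→t)→e))→(e→(t→e))).
At [vorn fep] (required: (((t→(e→e))→((t→t)→e))→(e→(t→e)))): vorn is e, which is not a function with range (((t→(e→e))→((t→t)→e))→(e→(t→e))); hence fep is the functor — type (e→(((t→(e→e))→((t→t)→e))→(e→(t→e)))).

(e→(((t→(e→e))→((t→t)→e))→(e→(t→e))))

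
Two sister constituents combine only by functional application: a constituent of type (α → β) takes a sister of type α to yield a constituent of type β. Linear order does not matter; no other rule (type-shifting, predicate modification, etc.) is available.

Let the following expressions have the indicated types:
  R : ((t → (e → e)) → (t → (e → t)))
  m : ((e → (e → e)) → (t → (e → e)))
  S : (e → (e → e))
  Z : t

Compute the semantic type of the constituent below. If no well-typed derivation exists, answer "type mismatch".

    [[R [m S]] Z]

(e → t)

[m S] — m of type ((e → (e → e)) → (t → (e → e))) combines with S of type (e → (e → e)): type (t → (e → e)).
[R [m S]] — R of type ((t → (e → e)) → (t → (e → t))) combines with [m S] of type (t → (e → e)): type (t → (e → t)).
[[R [m S]] Z] — [R [m S]] of type (t → (e → t)) combines with Z of type t: type (e → t).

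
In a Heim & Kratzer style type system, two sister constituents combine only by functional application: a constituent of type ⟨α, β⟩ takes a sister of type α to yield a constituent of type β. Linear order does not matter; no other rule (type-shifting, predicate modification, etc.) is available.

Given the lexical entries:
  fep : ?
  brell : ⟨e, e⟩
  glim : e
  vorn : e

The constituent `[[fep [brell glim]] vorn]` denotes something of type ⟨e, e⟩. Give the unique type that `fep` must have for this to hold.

⟨e, ⟨e, ⟨e, e⟩⟩⟩

At [[fep [brell glim]] vorn] (required: ⟨e, e⟩): vorn is e, which is not a function with range ⟨e, e⟩; hence [fep [brell glim]] is the functor — type ⟨e, ⟨e, e⟩⟩.
At [fep [brell glim]] (required: ⟨e, ⟨e, e⟩⟩): [brell glim] is e, which is not a function with range ⟨e, ⟨e, e⟩⟩; hence fep is the functor — type ⟨e, ⟨e, ⟨e, e⟩⟩⟩.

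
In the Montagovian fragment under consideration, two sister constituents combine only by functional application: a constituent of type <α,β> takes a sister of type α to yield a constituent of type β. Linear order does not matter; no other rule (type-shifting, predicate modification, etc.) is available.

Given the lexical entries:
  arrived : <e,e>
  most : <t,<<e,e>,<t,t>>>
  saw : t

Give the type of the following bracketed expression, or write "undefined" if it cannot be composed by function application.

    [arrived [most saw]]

<t,t>

[most saw]: functor most : <t,<<e,e>,<t,t>>>, argument saw : t; result <<e,e>,<t,t>>.
[arrived [most saw]]: functor [most saw] : <<e,e>,<t,t>>, argument arrived : <e,e>; result <t,t>.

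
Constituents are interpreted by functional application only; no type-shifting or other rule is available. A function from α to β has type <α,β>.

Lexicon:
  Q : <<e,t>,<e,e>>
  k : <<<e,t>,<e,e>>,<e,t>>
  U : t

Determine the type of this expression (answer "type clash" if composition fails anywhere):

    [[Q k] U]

type clash

[Q k] — k of type <<<e,t>,<e,e>>,<e,t>> combines with Q of type <<e,t>,<e,e>>: type <e,t>.
[[Q k] U]: <e,t> with t — neither is a function whose domain matches the other; composition fails here.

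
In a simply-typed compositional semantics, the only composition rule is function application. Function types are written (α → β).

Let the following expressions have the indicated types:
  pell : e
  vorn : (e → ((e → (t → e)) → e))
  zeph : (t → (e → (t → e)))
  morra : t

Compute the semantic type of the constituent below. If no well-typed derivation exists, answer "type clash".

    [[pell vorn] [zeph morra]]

e

[pell vorn]: vorn is (e → ((e → (t → e)) → e)), pell is e; result ((e → (t → e)) → e).
[zeph morra]: zeph is (t → (e → (t → e))), morra is t; result (e → (t → e)).
[[pell vorn] [zeph morra]]: [pell vorn] is ((e → (t → e)) → e), [zeph morra] is (e → (t → e)); result e.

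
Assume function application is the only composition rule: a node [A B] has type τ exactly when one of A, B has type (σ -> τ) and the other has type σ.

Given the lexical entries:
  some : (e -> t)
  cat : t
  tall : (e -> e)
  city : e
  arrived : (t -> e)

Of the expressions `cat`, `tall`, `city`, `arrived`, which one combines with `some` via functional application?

cat : t — does not combine with some.
tall : (e -> e) — does not combine with some.
city — combines: some : (e -> t) takes city : e as argument, giving t.
arrived : (t -> e) — does not combine with some.

city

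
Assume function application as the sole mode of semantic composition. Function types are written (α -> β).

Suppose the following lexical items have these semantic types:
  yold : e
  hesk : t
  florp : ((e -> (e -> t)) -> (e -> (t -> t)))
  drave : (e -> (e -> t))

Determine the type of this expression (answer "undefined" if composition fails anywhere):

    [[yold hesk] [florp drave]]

[yold hesk]: e with t — neither is a function whose domain matches the other; composition fails here.

undefined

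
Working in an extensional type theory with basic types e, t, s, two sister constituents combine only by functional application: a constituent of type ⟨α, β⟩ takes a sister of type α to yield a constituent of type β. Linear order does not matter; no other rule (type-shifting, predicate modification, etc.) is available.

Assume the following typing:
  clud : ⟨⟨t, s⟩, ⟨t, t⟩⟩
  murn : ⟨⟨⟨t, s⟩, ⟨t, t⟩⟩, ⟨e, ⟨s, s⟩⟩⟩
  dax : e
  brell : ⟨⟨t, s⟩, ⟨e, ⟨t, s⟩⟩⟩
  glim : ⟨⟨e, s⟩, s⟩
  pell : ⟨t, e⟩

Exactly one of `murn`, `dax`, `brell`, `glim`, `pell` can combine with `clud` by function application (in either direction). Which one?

murn

murn — combines: murn : ⟨⟨⟨t, s⟩, ⟨t, t⟩⟩, ⟨e, ⟨s, s⟩⟩⟩ takes clud : ⟨⟨t, s⟩, ⟨t, t⟩⟩ as argument, giving ⟨e, ⟨s, s⟩⟩.
dax : e — no; clud wants ⟨t, s⟩, and dax wants nothing (atomic).
brell : ⟨⟨t, s⟩, ⟨e, ⟨t, s⟩⟩⟩ — no; clud wants ⟨t, s⟩, and brell wants ⟨t, s⟩.
glim : ⟨⟨e, s⟩, s⟩ — no; clud wants ⟨t, s⟩, and glim wants ⟨e, s⟩.
pell : ⟨t, e⟩ — no; clud wants ⟨t, s⟩, and pell wants t.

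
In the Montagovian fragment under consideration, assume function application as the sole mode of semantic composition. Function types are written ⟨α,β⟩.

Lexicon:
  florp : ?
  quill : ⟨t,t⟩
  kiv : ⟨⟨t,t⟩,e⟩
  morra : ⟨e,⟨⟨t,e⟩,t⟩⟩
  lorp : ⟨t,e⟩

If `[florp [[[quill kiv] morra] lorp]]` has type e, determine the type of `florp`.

⟨t,e⟩

[florp [[[quill kiv] morra] lorp]] must have type e. The sister [[[quill kiv] morra] lorp] has type t; that is not a function onto e, so florp must be the functor, of type ⟨t,e⟩.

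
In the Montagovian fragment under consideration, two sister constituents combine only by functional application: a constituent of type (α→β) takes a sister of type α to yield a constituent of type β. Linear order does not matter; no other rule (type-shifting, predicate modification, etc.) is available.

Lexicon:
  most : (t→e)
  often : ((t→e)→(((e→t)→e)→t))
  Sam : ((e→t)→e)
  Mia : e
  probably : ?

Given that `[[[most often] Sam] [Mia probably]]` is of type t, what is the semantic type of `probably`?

(e→(t→t))

At [[[most often] Sam] [Mia probably]] (required: t): [[most often] Sam] is t, which is not a function with range t; hence [Mia probably] is the functor — type (t→t).
At [Mia probably] (required: (t→t)): Mia is e, which is not a function with range (t→t); hence probably is the functor — type (e→(t→t)).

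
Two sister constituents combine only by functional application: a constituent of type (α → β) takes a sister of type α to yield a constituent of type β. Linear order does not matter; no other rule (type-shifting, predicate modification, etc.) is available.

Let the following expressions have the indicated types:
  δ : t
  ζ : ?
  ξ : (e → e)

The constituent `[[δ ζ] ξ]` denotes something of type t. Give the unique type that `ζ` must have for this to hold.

[[δ ζ] ξ] must have type t. The sister ξ has type (e → e); that is not a function onto t, so [δ ζ] must be the functor, of type ((e → e) → t).
[δ ζ] must have type ((e → e) → t). The sister δ has type t; that is not a function onto ((e → e) → t), so ζ must be the functor, of type (t → ((e → e) → t)).

(t → ((e → e) → t))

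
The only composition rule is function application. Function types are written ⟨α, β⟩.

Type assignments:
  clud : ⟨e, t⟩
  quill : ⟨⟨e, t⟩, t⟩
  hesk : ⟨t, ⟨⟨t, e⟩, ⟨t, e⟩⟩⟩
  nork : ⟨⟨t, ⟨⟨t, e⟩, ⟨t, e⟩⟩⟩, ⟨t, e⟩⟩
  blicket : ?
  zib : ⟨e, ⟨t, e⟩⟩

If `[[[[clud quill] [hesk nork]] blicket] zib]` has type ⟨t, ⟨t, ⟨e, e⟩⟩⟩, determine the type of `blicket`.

⟨e, ⟨⟨e, ⟨t, e⟩⟩, ⟨t, ⟨t, ⟨e, e⟩⟩⟩⟩⟩

For [[[[clud quill] [hesk nork]] blicket] zib] to have type ⟨t, ⟨t, ⟨e, e⟩⟩⟩ with zib of type ⟨e, ⟨t, e⟩⟩, [[[clud quill] [hesk nork]] blicket] must be the function: [[[clud quill] [hesk nork]] blicket] : ⟨⟨e, ⟨t, e⟩⟩, ⟨t, ⟨t, ⟨e, e⟩⟩⟩⟩.
For [[[clud quill] [hesk nork]] blicket] to have type ⟨⟨e, ⟨t, e⟩⟩, ⟨t, ⟨t, ⟨e, e⟩⟩⟩⟩ with [[clud quill] [hesk nork]] of type e, blicket must be the function: blicket : ⟨e, ⟨⟨e, ⟨t, e⟩⟩, ⟨t, ⟨t, ⟨e, e⟩⟩⟩⟩⟩.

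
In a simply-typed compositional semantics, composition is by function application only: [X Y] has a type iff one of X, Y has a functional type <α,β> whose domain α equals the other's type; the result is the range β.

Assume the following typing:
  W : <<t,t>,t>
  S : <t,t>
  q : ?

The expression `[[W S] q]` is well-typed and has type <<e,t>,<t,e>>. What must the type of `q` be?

<t,<<e,t>,<t,e>>>

For [[W S] q] to have type <<e,t>,<t,e>> with [W S] of type t, q must be the function: q : <t,<<e,t>,<t,e>>>.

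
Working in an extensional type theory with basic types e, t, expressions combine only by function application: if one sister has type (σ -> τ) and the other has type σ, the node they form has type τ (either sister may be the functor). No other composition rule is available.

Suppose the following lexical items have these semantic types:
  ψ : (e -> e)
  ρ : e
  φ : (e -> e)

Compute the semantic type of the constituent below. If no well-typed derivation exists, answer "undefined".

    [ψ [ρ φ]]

[ρ φ]: functor φ : (e -> e), argument ρ : e; result e.
[ψ [ρ φ]]: functor ψ : (e -> e), argument [ρ φ] : e; result e.

e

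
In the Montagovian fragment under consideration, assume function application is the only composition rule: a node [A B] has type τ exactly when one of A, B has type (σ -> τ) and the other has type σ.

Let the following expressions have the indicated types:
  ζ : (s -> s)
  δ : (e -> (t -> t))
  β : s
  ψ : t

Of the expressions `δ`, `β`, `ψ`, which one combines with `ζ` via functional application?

β

δ : (e -> (t -> t)) — no; ζ wants s, and δ wants e.
β — combines: ζ : (s -> s) takes β : s as argument, giving s.
ψ : t — no; ζ wants s, and ψ wants nothing (atomic).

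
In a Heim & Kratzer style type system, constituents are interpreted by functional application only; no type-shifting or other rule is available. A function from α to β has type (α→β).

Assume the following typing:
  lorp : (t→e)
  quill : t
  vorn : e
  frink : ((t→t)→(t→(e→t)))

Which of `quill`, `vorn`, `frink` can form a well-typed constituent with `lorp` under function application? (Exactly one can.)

quill — combines: lorp : (t→e) takes quill : t as argument, giving e.
vorn : e — lorp needs t; vorn needs nothing (atomic); neither fits.
frink : ((t→t)→(t→(e→t))) — lorp needs t; frink needs (t→t); neither fits.

quill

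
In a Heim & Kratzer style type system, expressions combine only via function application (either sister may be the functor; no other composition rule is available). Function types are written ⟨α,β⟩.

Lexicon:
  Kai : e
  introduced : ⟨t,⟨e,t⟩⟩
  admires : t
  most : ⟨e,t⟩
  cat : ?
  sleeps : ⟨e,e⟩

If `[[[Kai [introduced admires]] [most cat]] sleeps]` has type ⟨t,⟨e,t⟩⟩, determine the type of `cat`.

[[[Kai [introduced admires]] [most cat]] sleeps] must have type ⟨t,⟨e,t⟩⟩. The sister sleeps has type ⟨e,e⟩; that is not a function onto ⟨t,⟨e,t⟩⟩, so [[Kai [introduced admires]] [most cat]] must be the functor, of type ⟨⟨e,e⟩,⟨t,⟨e,t⟩⟩⟩.
[[Kai [introduced admires]] [most cat]] must have type ⟨⟨e,e⟩,⟨t,⟨e,t⟩⟩⟩. The sister [Kai [introduced admires]] has type t; that is not a function onto ⟨⟨e,e⟩,⟨t,⟨e,t⟩⟩⟩, so [most cat] must be the functor, of type ⟨t,⟨⟨e,e⟩,⟨t,⟨e,t⟩⟩⟩⟩.
[most cat] must have type ⟨t,⟨⟨e,e⟩,⟨t,⟨e,t⟩⟩⟩⟩. The sister most has type ⟨e,t⟩; that is not a function onto ⟨t,⟨⟨e,e⟩,⟨t,⟨e,t⟩⟩⟩⟩, so cat must be the functor, of type ⟨⟨e,t⟩,⟨t,⟨⟨e,e⟩,⟨t,⟨e,t⟩⟩⟩⟩⟩.

⟨⟨e,t⟩,⟨t,⟨⟨e,e⟩,⟨t,⟨e,t⟩⟩⟩⟩⟩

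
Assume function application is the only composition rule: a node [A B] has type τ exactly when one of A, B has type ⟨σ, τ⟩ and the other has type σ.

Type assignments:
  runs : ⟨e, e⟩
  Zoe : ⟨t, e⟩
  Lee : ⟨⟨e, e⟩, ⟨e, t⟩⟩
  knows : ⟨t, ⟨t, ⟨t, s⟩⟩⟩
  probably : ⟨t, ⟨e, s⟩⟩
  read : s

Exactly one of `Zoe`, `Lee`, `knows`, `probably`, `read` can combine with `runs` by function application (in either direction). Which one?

Lee

Zoe : ⟨t, e⟩ — runs needs e; Zoe needs t; neither fits.
Lee — combines: Lee : ⟨⟨e, e⟩, ⟨e, t⟩⟩ takes runs : ⟨e, e⟩ as argument, giving ⟨e, t⟩.
knows : ⟨t, ⟨t, ⟨t, s⟩⟩⟩ — runs needs e; knows needs t; neither fits.
probably : ⟨t, ⟨e, s⟩⟩ — runs needs e; probably needs t; neither fits.
read : s — runs needs e; read needs nothing (atomic); neither fits.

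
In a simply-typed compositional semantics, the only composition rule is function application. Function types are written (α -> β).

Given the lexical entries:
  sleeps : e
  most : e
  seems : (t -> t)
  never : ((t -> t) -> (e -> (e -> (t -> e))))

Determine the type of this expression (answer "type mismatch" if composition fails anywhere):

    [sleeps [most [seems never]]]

(t -> e)

[seems never]: functor never : ((t -> t) -> (e -> (e -> (t -> e)))), argument seems : (t -> t); result (e -> (e -> (t -> e))).
[most [seems never]]: functor [seems never] : (e -> (e -> (t -> e))), argument most : e; result (e -> (t -> e)).
[sleeps [most [seems never]]]: functor [most [seems never]] : (e -> (t -> e)), argument sleeps : e; result (t -> e).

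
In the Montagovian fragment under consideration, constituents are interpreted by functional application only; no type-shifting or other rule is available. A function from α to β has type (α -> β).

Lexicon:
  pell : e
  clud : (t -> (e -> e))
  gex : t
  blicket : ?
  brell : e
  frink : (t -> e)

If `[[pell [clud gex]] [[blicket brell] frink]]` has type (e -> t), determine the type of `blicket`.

For [[pell [clud gex]] [[blicket brell] frink]] to have type (e -> t) with [pell [clud gex]] of type e, [[blicket brell] frink] must be the function: [[blicket brell] frink] : (e -> (e -> t)).
For [[blicket brell] frink] to have type (e -> (e -> t)) with frink of type (t -> e), [blicket brell] must be the function: [blicket brell] : ((t -> e) -> (e -> (e -> t))).
For [blicket brell] to have type ((t -> e) -> (e -> (e -> t))) with brell of type e, blicket must be the function: blicket : (e -> ((t -> e) -> (e -> (e -> t)))).

(e -> ((t -> e) -> (e -> (e -> t))))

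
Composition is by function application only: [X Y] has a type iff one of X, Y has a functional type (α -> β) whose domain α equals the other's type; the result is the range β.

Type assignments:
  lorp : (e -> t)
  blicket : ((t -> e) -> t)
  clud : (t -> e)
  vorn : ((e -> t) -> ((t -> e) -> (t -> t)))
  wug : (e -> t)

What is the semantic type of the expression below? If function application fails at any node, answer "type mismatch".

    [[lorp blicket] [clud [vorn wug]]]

[lorp blicket]: (e -> t) with ((t -> e) -> t) — neither is a function whose domain matches the other; composition fails here.

type mismatch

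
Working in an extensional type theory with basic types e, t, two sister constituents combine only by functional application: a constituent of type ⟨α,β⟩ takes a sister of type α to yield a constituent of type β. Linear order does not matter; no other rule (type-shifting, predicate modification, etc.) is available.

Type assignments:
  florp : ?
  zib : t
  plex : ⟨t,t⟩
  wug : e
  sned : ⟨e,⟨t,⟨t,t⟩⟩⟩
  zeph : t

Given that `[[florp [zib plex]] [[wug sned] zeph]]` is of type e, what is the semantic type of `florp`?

⟨t,⟨⟨t,t⟩,e⟩⟩

[[florp [zib plex]] [[wug sned] zeph]] is required to be e. [[wug sned] zeph] : ⟨t,t⟩ cannot yield e as functor, so [florp [zib plex]] : ⟨⟨t,t⟩,e⟩.
[florp [zib plex]] is required to be ⟨⟨t,t⟩,e⟩. [zib plex] : t cannot yield ⟨⟨t,t⟩,e⟩ as functor, so florp : ⟨t,⟨⟨t,t⟩,e⟩⟩.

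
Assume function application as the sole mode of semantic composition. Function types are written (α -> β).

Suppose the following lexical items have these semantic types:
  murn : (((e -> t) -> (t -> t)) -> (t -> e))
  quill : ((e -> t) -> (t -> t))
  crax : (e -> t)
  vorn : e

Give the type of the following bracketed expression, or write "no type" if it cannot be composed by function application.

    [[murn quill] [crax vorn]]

[murn quill]: murn is (((e -> t) -> (t -> t)) -> (t -> e)), quill is ((e -> t) -> (t -> t)); result (t -> e).
[crax vorn]: crax is (e -> t), vorn is e; result t.
[[murn quill] [crax vorn]]: [murn quill] is (t -> e), [crax vorn] is t; result e.

e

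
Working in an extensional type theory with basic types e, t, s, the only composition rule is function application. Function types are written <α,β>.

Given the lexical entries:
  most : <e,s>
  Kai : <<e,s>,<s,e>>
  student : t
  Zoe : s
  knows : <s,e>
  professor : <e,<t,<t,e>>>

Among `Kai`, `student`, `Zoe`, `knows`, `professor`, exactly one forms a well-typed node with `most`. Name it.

Kai

Kai — combines: Kai : <<e,s>,<s,e>> takes most : <e,s> as argument, giving <s,e>.
student : t — no; most wants e, and student wants nothing (atomic).
Zoe : s — no; most wants e, and Zoe wants nothing (atomic).
knows : <s,e> — no; most wants e, and knows wants s.
professor : <e,<t,<t,e>>> — no; most wants e, and professor wants e.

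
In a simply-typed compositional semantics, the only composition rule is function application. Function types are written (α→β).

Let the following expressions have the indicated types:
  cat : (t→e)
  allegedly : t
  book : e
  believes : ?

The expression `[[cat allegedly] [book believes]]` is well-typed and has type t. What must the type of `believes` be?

At [[cat allegedly] [book believes]] (required: t): [cat allegedly] is e, which is not a function with range t; hence [book believes] is the functor — type (e→t).
At [book believes] (required: (e→t)): book is e, which is not a function with range (e→t); hence believes is the functor — type (e→(e→t)).

(e→(e→t))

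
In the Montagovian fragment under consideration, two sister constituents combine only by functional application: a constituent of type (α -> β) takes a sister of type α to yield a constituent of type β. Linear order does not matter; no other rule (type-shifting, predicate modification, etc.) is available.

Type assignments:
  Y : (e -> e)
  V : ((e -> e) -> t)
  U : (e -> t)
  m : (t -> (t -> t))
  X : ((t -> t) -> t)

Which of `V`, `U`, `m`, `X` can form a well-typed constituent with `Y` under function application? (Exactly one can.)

V

V — combines: V : ((e -> e) -> t) takes Y : (e -> e) as argument, giving t.
U : (e -> t) — does not combine with Y.
m : (t -> (t -> t)) — does not combine with Y.
X : ((t -> t) -> t) — does not combine with Y.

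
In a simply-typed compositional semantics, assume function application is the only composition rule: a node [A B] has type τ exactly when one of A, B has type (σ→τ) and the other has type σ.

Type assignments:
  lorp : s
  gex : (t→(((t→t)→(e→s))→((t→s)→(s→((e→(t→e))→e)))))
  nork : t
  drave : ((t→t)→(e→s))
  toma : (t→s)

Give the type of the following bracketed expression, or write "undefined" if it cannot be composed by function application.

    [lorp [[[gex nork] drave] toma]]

[gex nork]: (t→(((t→t)→(e→s))→((t→s)→(s→((e→(t→e))→e))))) applied to t yields (((t→t)→(e→s))→((t→s)→(s→((e→(t→e))→e)))).
[[gex nork] drave]: (((t→t)→(e→s))→((t→s)→(s→((e→(t→e))→e)))) applied to ((t→t)→(e→s)) yields ((t→s)→(s→((e→(t→e))→e))).
[[[gex nork] drave] toma]: ((t→s)→(s→((e→(t→e))→e))) applied to (t→s) yields (s→((e→(t→e))→e)).
[lorp [[[gex nork] drave] toma]]: (s→((e→(t→e))→e)) applied to s yields ((e→(t→e))→e).

((e→(t→e))→e)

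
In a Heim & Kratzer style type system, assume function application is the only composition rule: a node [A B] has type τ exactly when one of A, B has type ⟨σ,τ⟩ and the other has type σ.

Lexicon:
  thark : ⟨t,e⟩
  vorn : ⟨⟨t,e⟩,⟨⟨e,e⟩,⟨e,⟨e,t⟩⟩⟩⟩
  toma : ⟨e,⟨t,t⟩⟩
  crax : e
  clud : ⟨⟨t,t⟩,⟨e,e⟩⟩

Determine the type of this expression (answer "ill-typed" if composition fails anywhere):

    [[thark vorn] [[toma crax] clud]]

At [thark vorn], vorn : ⟨⟨t,e⟩,⟨⟨e,e⟩,⟨e,⟨e,t⟩⟩⟩⟩ takes thark : ⟨t,e⟩, giving ⟨⟨e,e⟩,⟨e,⟨e,t⟩⟩⟩.
At [toma crax], toma : ⟨e,⟨t,t⟩⟩ takes crax : e, giving ⟨t,t⟩.
At [[toma crax] clud], clud : ⟨⟨t,t⟩,⟨e,e⟩⟩ takes [toma crax] : ⟨t,t⟩, giving ⟨e,e⟩.
At [[thark vorn] [[toma crax] clud]], [thark vorn] : ⟨⟨e,e⟩,⟨e,⟨e,t⟩⟩⟩ takes [[toma crax] clud] : ⟨e,e⟩, giving ⟨e,⟨e,t⟩⟩.

⟨e,⟨e,t⟩⟩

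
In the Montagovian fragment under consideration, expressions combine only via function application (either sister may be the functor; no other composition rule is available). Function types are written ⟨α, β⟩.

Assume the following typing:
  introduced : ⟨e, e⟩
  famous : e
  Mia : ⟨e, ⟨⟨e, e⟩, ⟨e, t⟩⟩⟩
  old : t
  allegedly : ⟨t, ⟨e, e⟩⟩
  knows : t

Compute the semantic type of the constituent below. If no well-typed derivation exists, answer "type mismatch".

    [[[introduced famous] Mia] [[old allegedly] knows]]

[introduced famous]: ⟨e, e⟩ applied to e yields e.
[[introduced famous] Mia]: ⟨e, ⟨⟨e, e⟩, ⟨e, t⟩⟩⟩ applied to e yields ⟨⟨e, e⟩, ⟨e, t⟩⟩.
[old allegedly]: ⟨t, ⟨e, e⟩⟩ applied to t yields ⟨e, e⟩.
[[old allegedly] knows]: ⟨e, e⟩ with t — neither is a function whose domain matches the other; composition fails here.

type mismatch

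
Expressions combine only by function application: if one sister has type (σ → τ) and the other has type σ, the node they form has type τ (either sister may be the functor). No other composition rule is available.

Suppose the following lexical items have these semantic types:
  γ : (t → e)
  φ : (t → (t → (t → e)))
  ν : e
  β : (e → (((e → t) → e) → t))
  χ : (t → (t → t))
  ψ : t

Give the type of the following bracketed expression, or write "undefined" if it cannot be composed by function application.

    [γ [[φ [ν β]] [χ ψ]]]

undefined

[ν β] — β of type (e → (((e → t) → e) → t)) combines with ν of type e: type (((e → t) → e) → t).
At [φ [ν β]]: neither (t → (t → (t → e))) nor (((e → t) → e) → t) can take the other as argument; the node is ill-typed.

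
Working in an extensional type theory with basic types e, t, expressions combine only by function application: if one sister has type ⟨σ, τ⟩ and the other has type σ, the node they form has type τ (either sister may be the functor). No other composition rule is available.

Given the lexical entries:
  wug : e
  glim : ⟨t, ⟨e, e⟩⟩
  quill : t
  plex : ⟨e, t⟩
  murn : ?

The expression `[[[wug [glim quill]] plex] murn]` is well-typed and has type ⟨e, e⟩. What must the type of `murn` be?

⟨t, ⟨e, e⟩⟩

At [[[wug [glim quill]] plex] murn] (required: ⟨e, e⟩): [[wug [glim quill]] plex] is t, which is not a function with range ⟨e, e⟩; hence murn is the functor — type ⟨t, ⟨e, e⟩⟩.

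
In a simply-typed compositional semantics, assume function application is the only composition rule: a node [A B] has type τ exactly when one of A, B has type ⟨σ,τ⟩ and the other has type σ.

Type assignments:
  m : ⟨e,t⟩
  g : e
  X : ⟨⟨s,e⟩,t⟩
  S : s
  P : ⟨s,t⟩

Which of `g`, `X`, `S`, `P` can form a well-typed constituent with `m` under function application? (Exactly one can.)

g

g — combines: m : ⟨e,t⟩ takes g : e as argument, giving t.
X : ⟨⟨s,e⟩,t⟩ — m needs e; X needs ⟨s,e⟩; neither fits.
S : s — m needs e; S needs nothing (atomic); neither fits.
P : ⟨s,t⟩ — m needs e; P needs s; neither fits.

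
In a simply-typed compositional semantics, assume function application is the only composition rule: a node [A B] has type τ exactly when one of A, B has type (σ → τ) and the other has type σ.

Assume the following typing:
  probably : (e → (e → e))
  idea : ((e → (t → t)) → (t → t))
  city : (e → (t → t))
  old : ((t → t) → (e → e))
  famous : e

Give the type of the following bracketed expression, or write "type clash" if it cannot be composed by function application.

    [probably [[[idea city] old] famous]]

(e → e)

[idea city]: functor idea : ((e → (t → t)) → (t → t)), argument city : (e → (t → t)); result (t → t).
[[idea city] old]: functor old : ((t → t) → (e → e)), argument [idea city] : (t → t); result (e → e).
[[[idea city] old] famous]: functor [[idea city] old] : (e → e), argument famous : e; result e.
[probably [[[idea city] old] famous]]: functor probably : (e → (e → e)), argument [[[idea city] old] famous] : e; result (e → e).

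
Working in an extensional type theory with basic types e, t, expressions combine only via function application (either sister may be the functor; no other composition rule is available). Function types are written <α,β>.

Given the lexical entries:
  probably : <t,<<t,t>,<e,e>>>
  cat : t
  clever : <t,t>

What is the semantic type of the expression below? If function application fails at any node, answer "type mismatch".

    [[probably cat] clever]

<e,e>

At [probably cat], probably : <t,<<t,t>,<e,e>>> takes cat : t, giving <<t,t>,<e,e>>.
At [[probably cat] clever], [probably cat] : <<t,t>,<e,e>> takes clever : <t,t>, giving <e,e>.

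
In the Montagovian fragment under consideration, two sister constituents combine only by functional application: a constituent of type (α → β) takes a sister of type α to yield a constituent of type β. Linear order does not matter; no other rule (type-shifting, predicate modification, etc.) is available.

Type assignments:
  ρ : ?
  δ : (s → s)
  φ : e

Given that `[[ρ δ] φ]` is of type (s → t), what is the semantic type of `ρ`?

For [[ρ δ] φ] to have type (s → t) with φ of type e, [ρ δ] must be the function: [ρ δ] : (e → (s → t)).
For [ρ δ] to have type (e → (s → t)) with δ of type (s → s), ρ must be the function: ρ : ((s → s) → (e → (s → t))).

((s → s) → (e → (s → t)))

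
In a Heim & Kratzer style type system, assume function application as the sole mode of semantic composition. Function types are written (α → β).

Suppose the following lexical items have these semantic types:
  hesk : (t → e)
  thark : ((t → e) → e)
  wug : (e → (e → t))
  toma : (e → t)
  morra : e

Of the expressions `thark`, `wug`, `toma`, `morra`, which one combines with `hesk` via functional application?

thark

thark — combines: thark : ((t → e) → e) takes hesk : (t → e) as argument, giving e.
wug : (e → (e → t)) — does not combine with hesk.
toma : (e → t) — does not combine with hesk.
morra : e — does not combine with hesk.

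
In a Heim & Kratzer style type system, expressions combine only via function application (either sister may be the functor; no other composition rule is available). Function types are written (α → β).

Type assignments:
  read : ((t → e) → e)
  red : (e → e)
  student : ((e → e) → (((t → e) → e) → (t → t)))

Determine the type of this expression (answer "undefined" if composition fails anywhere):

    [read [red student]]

(t → t)

At [red student], student : ((e → e) → (((t → e) → e) → (t → t))) takes red : (e → e), giving (((t → e) → e) → (t → t)).
At [read [red student]], [red student] : (((t → e) → e) → (t → t)) takes read : ((t → e) → e), giving (t → t).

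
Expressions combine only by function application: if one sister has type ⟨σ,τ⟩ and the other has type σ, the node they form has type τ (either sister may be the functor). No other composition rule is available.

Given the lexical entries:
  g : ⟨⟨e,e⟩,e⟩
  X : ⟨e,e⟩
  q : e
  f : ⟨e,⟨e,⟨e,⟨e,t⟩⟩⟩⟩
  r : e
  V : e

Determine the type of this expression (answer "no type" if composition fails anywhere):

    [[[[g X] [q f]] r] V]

[g X]: functor g : ⟨⟨e,e⟩,e⟩, argument X : ⟨e,e⟩; result e.
[q f]: functor f : ⟨e,⟨e,⟨e,⟨e,t⟩⟩⟩⟩, argument q : e; result ⟨e,⟨e,⟨e,t⟩⟩⟩.
[[g X] [q f]]: functor [q f] : ⟨e,⟨e,⟨e,t⟩⟩⟩, argument [g X] : e; result ⟨e,⟨e,t⟩⟩.
[[[g X] [q f]] r]: functor [[g X] [q f]] : ⟨e,⟨e,t⟩⟩, argument r : e; result ⟨e,t⟩.
[[[[g X] [q f]] r] V]: functor [[[g X] [q f]] r] : ⟨e,t⟩, argument V : e; result t.

t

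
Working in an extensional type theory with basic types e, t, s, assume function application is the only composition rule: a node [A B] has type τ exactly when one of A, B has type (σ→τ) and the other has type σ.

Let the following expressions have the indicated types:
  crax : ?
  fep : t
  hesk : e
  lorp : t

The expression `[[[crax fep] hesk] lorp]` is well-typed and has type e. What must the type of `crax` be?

[[[crax fep] hesk] lorp] is required to be e. lorp : t cannot yield e as functor, so [[crax fep] hesk] : (t→e).
[[crax fep] hesk] is required to be (t→e). hesk : e cannot yield (t→e) as functor, so [crax fep] : (e→(t→e)).
[crax fep] is required to be (e→(t→e)). fep : t cannot yield (e→(t→e)) as functor, so crax : (t→(e→(t→e))).

(t→(e→(t→e)))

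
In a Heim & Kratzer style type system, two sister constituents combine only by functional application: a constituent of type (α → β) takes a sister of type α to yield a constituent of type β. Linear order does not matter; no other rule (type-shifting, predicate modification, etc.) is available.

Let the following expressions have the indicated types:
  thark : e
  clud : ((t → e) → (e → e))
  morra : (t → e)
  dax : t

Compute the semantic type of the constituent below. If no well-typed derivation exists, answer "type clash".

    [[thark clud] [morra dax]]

type clash

At [thark clud]: neither e nor ((t → e) → (e → e)) can take the other as argument; the node is ill-typed.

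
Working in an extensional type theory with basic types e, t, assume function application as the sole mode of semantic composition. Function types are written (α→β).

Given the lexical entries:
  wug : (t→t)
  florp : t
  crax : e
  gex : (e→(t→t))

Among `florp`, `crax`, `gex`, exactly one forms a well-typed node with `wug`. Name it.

florp

florp — combines: wug : (t→t) takes florp : t as argument, giving t.
crax : e — no; wug wants t, and crax wants nothing (atomic).
gex : (e→(t→t)) — no; wug wants t, and gex wants e.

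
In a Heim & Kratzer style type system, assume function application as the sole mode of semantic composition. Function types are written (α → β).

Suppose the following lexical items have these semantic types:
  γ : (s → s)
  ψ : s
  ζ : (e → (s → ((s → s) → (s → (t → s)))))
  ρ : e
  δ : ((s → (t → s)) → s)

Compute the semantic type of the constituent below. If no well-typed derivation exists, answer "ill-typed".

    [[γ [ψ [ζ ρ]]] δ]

s

[ζ ρ]: ζ is (e → (s → ((s → s) → (s → (t → s))))), ρ is e; result (s → ((s → s) → (s → (t → s)))).
[ψ [ζ ρ]]: [ζ ρ] is (s → ((s → s) → (s → (t → s)))), ψ is s; result ((s → s) → (s → (t → s))).
[γ [ψ [ζ ρ]]]: [ψ [ζ ρ]] is ((s → s) → (s → (t → s))), γ is (s → s); result (s → (t → s)).
[[γ [ψ [ζ ρ]]] δ]: δ is ((s → (t → s)) → s), [γ [ψ [ζ ρ]]] is (s → (t → s)); result s.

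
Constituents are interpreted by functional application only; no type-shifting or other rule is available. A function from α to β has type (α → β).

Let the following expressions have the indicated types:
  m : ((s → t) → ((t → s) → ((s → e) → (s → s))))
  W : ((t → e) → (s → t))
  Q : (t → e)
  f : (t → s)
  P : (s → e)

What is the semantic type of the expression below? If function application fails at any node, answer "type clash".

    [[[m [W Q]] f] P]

[W Q] — W of type ((t → e) → (s → t)) combines with Q of type (t → e): type (s → t).
[m [W Q]] — m of type ((s → t) → ((t → s) → ((s → e) → (s → s)))) combines with [W Q] of type (s → t): type ((t → s) → ((s → e) → (s → s))).
[[m [W Q]] f] — [m [W Q]] of type ((t → s) → ((s → e) → (s → s))) combines with f of type (t → s): type ((s → e) → (s → s)).
[[[m [W Q]] f] P] — [[m [W Q]] f] of type ((s → e) → (s → s)) combines with P of type (s → e): type (s → s).

(s → s)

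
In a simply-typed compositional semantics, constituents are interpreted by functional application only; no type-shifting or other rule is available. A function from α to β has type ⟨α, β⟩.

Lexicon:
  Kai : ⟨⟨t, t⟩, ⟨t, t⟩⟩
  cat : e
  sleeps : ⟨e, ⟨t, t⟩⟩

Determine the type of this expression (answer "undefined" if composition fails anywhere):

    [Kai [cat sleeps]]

⟨t, t⟩

At [cat sleeps], sleeps : ⟨e, ⟨t, t⟩⟩ takes cat : e, giving ⟨t, t⟩.
At [Kai [cat sleeps]], Kai : ⟨⟨t, t⟩, ⟨t, t⟩⟩ takes [cat sleeps] : ⟨t, t⟩, giving ⟨t, t⟩.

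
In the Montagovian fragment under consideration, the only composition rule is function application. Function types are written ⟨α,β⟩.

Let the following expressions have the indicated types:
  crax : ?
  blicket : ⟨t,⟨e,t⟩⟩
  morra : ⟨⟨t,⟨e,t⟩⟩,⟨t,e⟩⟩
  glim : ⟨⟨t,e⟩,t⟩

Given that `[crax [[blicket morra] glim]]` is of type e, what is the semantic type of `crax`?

⟨t,e⟩

[crax [[blicket morra] glim]] must have type e. The sister [[blicket morra] glim] has type t; that is not a function onto e, so crax must be the functor, of type ⟨t,e⟩.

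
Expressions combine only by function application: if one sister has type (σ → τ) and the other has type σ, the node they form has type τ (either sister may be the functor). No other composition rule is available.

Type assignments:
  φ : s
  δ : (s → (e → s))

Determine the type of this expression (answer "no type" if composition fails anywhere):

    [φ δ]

(e → s)

[φ δ]: functor δ : (s → (e → s)), argument φ : s; result (e → s).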